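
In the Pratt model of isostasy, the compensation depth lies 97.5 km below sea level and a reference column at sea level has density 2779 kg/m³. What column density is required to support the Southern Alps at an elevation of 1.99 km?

Pratt balance: ρ_ref D = ρ (D + h).
ρ = ρ_ref D/(D + h) = 2779 × 97.5 km/(97.5 km + 1.99 km) = 2720 kg/m³.

2720 kg/m³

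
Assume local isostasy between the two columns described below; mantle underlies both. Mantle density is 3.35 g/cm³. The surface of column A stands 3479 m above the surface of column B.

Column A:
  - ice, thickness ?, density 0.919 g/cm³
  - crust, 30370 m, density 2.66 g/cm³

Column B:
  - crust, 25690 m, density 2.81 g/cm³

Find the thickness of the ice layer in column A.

1880 m

Take the compensation level at the base of the deeper column (depth z_c below the surface of column A) and equate Σ ρ_i t_i down to z_c; mantle fills any gap and the z_c terms cancel.
Column A: x×0.919 + 30370×2.66 + (z_c − 30370 − x)×3.35
Column B: 3479×0 + 25690×2.81 + (z_c − 3479 − 25690)×3.35
The z_c×3.35 term appears on both sides and cancels. Collect the known terms of each column as K = Σ(ρt)_known − 3.35 × (depth of known layers): K_A = 80784.2 − 3.35×30370 = −20955.3; K_B = 72188.9 − 3.35×(3479 + 25690) = −25527.25.
Balance: K_A − x×(3.35 − 0.919) = K_B, so x = (K_A − K_B)/(3.35 − 0.919) = 4571.95/2.431 = 1880 m.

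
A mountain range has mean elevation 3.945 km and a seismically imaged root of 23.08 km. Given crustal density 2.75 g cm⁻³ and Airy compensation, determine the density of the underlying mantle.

3.22 g cm⁻³

Airy balance: ρ_c h = (ρ_m − ρ_c) r → ρ_m = ρ_c (1 + h/r).
ρ_m = 2.75 × (1 + 3.945 km/23.08 km) = 3.22 g cm⁻³.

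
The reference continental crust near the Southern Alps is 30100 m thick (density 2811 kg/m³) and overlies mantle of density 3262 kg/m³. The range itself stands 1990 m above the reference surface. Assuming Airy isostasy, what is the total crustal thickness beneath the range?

Root depth r = h ρ_c / (ρ_m − ρ_c) = 1990 m × 2811 / 451 = 12400 m.
Total thickness = T + h + r = 30100 m + 1990 m + 12400 m = 44500 m.

44500 m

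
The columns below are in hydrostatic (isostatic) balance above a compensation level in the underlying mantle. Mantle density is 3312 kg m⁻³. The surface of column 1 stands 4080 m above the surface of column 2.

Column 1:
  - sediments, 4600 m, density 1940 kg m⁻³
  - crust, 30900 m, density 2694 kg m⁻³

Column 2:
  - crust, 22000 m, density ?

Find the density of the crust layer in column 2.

2770 kg m⁻³

Take the compensation level at the base of the deeper column (depth z_c below the surface of column 1) and equate Σ ρ_i t_i down to z_c; mantle fills any gap and the z_c terms cancel.
Column 1: 4600×1940 + 30900×2694 + (z_c − 35500)×3312
Column 2: 4080×0 + 22000×ρ + (z_c − 4080 − 22000)×3312
The z_c×3312 term appears on both sides and cancels. Collect the known terms of each column as K = Σ(ρt)_known − 3312 × (depth of known layers): K_1 = 92168600 − 3312×35500 = −25407400; K_2 = 0 − 3312×(4080 + 22000) = −86376960.
Balance: K_1 = K_2 + 22000×ρ, so ρ = (K_1 − K_2)/22000 = 60969600/22000 = 2770 kg m⁻³.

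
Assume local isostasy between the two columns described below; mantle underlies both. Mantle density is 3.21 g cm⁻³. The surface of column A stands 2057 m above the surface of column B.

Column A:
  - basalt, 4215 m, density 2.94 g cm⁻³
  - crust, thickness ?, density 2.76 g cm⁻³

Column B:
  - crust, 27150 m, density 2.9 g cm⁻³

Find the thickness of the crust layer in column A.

Take the compensation level at the base of the deeper column (depth z_c below the surface of column A) and equate Σ ρ_i t_i down to z_c; mantle fills any gap and the z_c terms cancel.
Column A: 4215×2.94 + x×2.76 + (z_c − 4215 − x)×3.21
Column B: 2057×0 + 27150×2.9 + (z_c − 2057 − 27150)×3.21
The z_c×3.21 term appears on both sides and cancels. Collect the known terms of each column as K = Σ(ρt)_known − 3.21 × (depth of known layers): K_A = 12392.1 − 3.21×4215 = −1138.05; K_B = 78735 − 3.21×(2057 + 27150) = −15019.47.
Balance: K_A − x×(3.21 − 2.76) = K_B, so x = (K_A − K_B)/(3.21 − 2.76) = 13881.4/0.45 = 30800 m.

30800 m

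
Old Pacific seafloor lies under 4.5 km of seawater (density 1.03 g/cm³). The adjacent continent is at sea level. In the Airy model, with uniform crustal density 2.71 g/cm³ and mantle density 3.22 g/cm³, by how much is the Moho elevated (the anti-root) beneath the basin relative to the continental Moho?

Equating mass per unit area of the two columns: replacing crust with seawater at the top is compensated by replacing crust with mantle at the base: d (ρ_c − ρ_w) = a (ρ_m − ρ_c).
a = d (ρ_c − ρ_w)/(ρ_m − ρ_c) = 4.5 km × 1.68/0.51 = 14.8 km.

14.8 km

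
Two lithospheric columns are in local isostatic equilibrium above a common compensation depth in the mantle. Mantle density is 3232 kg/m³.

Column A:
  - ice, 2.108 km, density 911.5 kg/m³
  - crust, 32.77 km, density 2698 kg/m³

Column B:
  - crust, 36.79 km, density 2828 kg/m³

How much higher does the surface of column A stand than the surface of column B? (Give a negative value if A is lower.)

For any compensation level in the mantle, the mantle terms cancel and isostasy reduces to e = (Σt_A − Σt_B) − (Σ(ρt)_A − Σ(ρt)_B) / ρ_m.
Σt_A = 34.878 km; Σt_B = 36.79 km; Σ(ρt)_A = 90334.902; Σ(ρt)_B = 104042.12 (in km·kg/m³).
e = (34.878 − 36.79) − (90334.902 − 104042.12) / 3232 = 2.33 km.

2.33 km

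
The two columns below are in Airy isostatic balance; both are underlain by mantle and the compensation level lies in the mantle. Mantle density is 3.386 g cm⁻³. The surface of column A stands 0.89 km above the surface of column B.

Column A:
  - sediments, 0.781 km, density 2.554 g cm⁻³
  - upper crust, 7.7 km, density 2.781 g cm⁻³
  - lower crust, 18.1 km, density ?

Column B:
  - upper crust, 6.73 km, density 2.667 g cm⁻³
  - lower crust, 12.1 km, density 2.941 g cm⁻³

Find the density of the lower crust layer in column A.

2.95 g cm⁻³

Take the compensation level at the base of the deeper column (depth z_c below the surface of column A) and equate Σ ρ_i t_i down to z_c; mantle fills any gap and the z_c terms cancel.
Column A: 0.781×2.554 + 7.7×2.781 + 18.1×ρ + (z_c − 26.581)×3.386
Column B: 0.89×0 + 6.73×2.667 + 12.1×2.941 + (z_c − 0.89 − 18.83)×3.386
The z_c×3.386 term appears on both sides and cancels. Collect the known terms of each column as K = Σ(ρt)_known − 3.386 × (depth of known layers): K_A = 23.408374 − 3.386×26.581 = −66.594892; K_B = 53.53501 − 3.386×(0.89 + 18.83) = −13.23691.
Balance: K_A + 18.1×ρ = K_B, so ρ = (K_B − K_A)/18.1 = 53.358/18.1 = 2.95 g cm⁻³.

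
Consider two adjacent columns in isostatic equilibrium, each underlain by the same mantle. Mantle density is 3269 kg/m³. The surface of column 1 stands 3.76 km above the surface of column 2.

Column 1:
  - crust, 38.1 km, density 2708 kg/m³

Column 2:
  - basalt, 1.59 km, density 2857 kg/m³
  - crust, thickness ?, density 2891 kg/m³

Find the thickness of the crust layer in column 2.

22.3 km

Take the compensation level at the base of the deeper column (depth z_c below the surface of column 1) and equate Σ ρ_i t_i down to z_c; mantle fills any gap and the z_c terms cancel.
Column 1: 38.1×2708 + (z_c − 38.1)×3269
Column 2: 3.76×0 + 1.59×2857 + x×2891 + (z_c − 3.76 − 1.59 − x)×3269
The z_c×3269 term appears on both sides and cancels. Collect the known terms of each column as K = Σ(ρt)_known − 3269 × (depth of known layers): K_1 = 103174.8 − 3269×38.1 = −21374.1; K_2 = 4542.63 − 3269×(3.76 + 1.59) = −12946.52.
Balance: K_1 = K_2 − x×(3269 − 2891), so x = (K_2 − K_1)/(3269 − 2891) = 8427.58/378 = 22.3 km.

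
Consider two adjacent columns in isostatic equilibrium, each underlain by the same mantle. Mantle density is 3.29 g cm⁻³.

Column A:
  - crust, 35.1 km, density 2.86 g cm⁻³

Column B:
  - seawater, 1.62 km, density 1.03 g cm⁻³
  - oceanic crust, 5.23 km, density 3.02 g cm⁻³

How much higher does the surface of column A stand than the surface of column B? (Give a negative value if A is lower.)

3.05 km

For any compensation level in the mantle, the mantle terms cancel and isostasy reduces to e = (Σt_A − Σt_B) − (Σ(ρt)_A − Σ(ρt)_B) / ρ_m.
Σt_A = 35.1 km; Σt_B = 6.85 km; Σ(ρt)_A = 100.386; Σ(ρt)_B = 17.4632 (in km·g cm⁻³).
e = (35.1 − 6.85) − (100.386 − 17.4632) / 3.29 = 3.05 km.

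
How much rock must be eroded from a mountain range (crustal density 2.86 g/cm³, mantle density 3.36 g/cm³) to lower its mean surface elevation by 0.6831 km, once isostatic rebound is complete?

4.59 km

Net drop Δ = e − u = e − e ρ_c/ρ_m = e (ρ_m − ρ_c)/ρ_m.
e = Δ ρ_m/(ρ_m − ρ_c) = 0.6831 km × 3.36/0.5 = 4.59 km.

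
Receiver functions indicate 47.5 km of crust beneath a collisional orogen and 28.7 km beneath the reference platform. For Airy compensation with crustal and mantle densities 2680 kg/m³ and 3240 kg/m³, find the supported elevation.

Excess crust Δ = 47.5 km − 28.7 km = 18.8 km, split between elevation h and root r with h + r = Δ.
Airy balance ρ_c h = (ρ_m − ρ_c) r gives r = h ρ_c/(ρ_m − ρ_c), so h (1 + ρ_c/(ρ_m − ρ_c)) = Δ, i.e. h = Δ (ρ_m − ρ_c)/ρ_m.
h = 18.8 km × 560/3240 = 3.25 km.

3.25 km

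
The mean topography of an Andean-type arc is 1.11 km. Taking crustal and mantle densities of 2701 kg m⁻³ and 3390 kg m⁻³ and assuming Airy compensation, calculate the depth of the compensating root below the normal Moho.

4.35 km

For local isostatic compensation: the weight of the topography is balanced by the buoyancy of the root, ρ_c h = (ρ_m − ρ_c) r.
r = h · ρ_c / (ρ_m − ρ_c) = 1.11 km × 2701 / (3390 − 2701) = 4.35 km.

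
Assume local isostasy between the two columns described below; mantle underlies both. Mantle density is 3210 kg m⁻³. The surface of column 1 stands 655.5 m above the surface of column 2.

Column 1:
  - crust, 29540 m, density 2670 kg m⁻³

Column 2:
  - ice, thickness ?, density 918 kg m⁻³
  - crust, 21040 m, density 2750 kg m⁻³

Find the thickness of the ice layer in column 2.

Take the compensation level at the base of the deeper column (depth z_c below the surface of column 1) and equate Σ ρ_i t_i down to z_c; mantle fills any gap and the z_c terms cancel.
Column 1: 29540×2670 + (z_c − 29540)×3210
Column 2: 655.5×0 + x×918 + 21040×2750 + (z_c − 655.5 − 21040 − x)×3210
The z_c×3210 term appears on both sides and cancels. Collect the known terms of each column as K = Σ(ρt)_known − 3210 × (depth of known layers): K_1 = 78871800 − 3210×29540 = −15951600; K_2 = 57860000 − 3210×(655.5 + 21040) = −11782555.
Balance: K_1 = K_2 − x×(3210 − 918), so x = (K_2 − K_1)/(3210 − 918) = 4169040/2292 = 1820 m.

1820 m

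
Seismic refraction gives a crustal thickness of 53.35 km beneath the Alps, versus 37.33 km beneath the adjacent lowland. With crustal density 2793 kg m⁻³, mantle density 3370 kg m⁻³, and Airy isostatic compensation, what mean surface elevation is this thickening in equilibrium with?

Excess crust Δ = 53.35 km − 37.33 km = 16.02 km, split between elevation h and root r with h + r = Δ.
Airy balance ρ_c h = (ρ_m − ρ_c) r gives r = h ρ_c/(ρ_m − ρ_c), so h (1 + ρ_c/(ρ_m − ρ_c)) = Δ, i.e. h = Δ (ρ_m − ρ_c)/ρ_m.
h = 16.02 km × 577/3370 = 2.74 km.

2.74 km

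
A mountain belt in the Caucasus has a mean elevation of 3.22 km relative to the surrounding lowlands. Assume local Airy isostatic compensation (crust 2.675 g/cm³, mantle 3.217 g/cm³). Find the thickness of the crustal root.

15.9 km

In Airy isostatic equilibrium: the weight of the topography is balanced by the buoyancy of the root, ρ_c h = (ρ_m − ρ_c) r.
r = h · ρ_c / (ρ_m − ρ_c) = 3.22 km × 2.675 / (3.217 − 2.675) = 15.9 km.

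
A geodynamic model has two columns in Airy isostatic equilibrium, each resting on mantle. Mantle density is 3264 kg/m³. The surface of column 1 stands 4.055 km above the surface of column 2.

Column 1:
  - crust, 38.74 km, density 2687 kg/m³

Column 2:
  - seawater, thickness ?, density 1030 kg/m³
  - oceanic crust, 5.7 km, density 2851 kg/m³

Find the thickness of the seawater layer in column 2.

Take the compensation level at the base of the deeper column (depth z_c below the surface of column 1) and equate Σ ρ_i t_i down to z_c; mantle fills any gap and the z_c terms cancel.
Column 1: 38.74×2687 + (z_c − 38.74)×3264
Column 2: 4.055×0 + x×1030 + 5.7×2851 + (z_c − 4.055 − 5.7 − x)×3264
The z_c×3264 term appears on both sides and cancels. Collect the known terms of each column as K = Σ(ρt)_known − 3264 × (depth of known layers): K_1 = 104094.38 − 3264×38.74 = −22352.98; K_2 = 16250.7 − 3264×(4.055 + 5.7) = −15589.62.
Balance: K_1 = K_2 − x×(3264 − 1030), so x = (K_2 − K_1)/(3264 − 1030) = 6763.36/2234 = 3.03 km.

3.03 km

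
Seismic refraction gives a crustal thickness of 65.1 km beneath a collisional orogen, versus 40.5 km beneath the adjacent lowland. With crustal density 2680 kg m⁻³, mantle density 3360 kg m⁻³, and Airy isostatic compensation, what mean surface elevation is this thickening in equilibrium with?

4.98 km

Excess crust Δ = 65.1 km − 40.5 km = 24.6 km, split between elevation h and root r with h + r = Δ.
Airy balance ρ_c h = (ρ_m − ρ_c) r gives r = h ρ_c/(ρ_m − ρ_c), so h (1 + ρ_c/(ρ_m − ρ_c)) = Δ, i.e. h = Δ (ρ_m − ρ_c)/ρ_m.
h = 24.6 km × 680/3360 = 4.98 km.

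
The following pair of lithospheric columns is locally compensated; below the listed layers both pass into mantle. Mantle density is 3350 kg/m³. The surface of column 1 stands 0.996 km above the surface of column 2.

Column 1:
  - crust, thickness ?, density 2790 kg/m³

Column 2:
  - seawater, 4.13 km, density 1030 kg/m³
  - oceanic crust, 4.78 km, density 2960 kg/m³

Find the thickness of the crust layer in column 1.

Take the compensation level at the base of the deeper column (depth z_c below the surface of column 1) and equate Σ ρ_i t_i down to z_c; mantle fills any gap and the z_c terms cancel.
Column 1: x×2790 + (z_c − 0 − x)×3350
Column 2: 0.996×0 + 4.13×1030 + 4.78×2960 + (z_c − 0.996 − 8.91)×3350
The z_c×3350 term appears on both sides and cancels. Collect the known terms of each column as K = Σ(ρt)_known − 3350 × (depth of known layers): K_1 = 0 − 3350×0 = 0; K_2 = 18402.7 − 3350×(0.996 + 8.91) = −14782.4.
Balance: K_1 − x×(3350 − 2790) = K_2, so x = (K_1 − K_2)/(3350 − 2790) = 14782.4/560 = 26.4 km.

26.4 km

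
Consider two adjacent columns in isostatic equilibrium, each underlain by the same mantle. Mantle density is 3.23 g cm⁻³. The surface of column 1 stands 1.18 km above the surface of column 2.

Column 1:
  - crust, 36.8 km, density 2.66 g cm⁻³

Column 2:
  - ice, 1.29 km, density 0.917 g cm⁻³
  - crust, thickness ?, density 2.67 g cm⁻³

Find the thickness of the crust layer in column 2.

Take the compensation level at the base of the deeper column (depth z_c below the surface of column 1) and equate Σ ρ_i t_i down to z_c; mantle fills any gap and the z_c terms cancel.
Column 1: 36.8×2.66 + (z_c − 36.8)×3.23
Column 2: 1.18×0 + 1.29×0.917 + x×2.67 + (z_c − 1.18 − 1.29 − x)×3.23
The z_c×3.23 term appears on both sides and cancels. Collect the known terms of each column as K = Σ(ρt)_known − 3.23 × (depth of known layers): K_1 = 97.888 − 3.23×36.8 = −20.976; K_2 = 1.18293 − 3.23×(1.18 + 1.29) = −6.79517.
Balance: K_1 = K_2 − x×(3.23 − 2.67), so x = (K_2 − K_1)/(3.23 − 2.67) = 14.1808/0.56 = 25.3 km.

25.3 km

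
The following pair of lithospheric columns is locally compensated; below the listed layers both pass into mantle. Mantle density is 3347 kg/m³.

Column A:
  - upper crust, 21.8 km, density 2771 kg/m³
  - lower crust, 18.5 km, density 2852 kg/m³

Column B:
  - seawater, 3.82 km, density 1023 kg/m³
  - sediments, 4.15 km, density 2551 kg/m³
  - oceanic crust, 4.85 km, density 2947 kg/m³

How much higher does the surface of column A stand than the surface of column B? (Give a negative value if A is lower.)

2.27 km

For any compensation level in the mantle, the mantle terms cancel and isostasy reduces to e = (Σt_A − Σt_B) − (Σ(ρt)_A − Σ(ρt)_B) / ρ_m.
Σt_A = 40.3 km; Σt_B = 12.82 km; Σ(ρt)_A = 113169.8; Σ(ρt)_B = 28787.46 (in km·kg/m³).
e = (40.3 − 12.82) − (113169.8 − 28787.46) / 3347 = 2.27 km.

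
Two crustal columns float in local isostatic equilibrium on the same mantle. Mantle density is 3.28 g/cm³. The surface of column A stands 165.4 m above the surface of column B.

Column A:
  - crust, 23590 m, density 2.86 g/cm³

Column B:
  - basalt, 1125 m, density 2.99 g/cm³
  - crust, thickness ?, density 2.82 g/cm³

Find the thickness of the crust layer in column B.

Take the compensation level at the base of the deeper column (depth z_c below the surface of column A) and equate Σ ρ_i t_i down to z_c; mantle fills any gap and the z_c terms cancel.
Column A: 23590×2.86 + (z_c − 23590)×3.28
Column B: 165.4×0 + 1125×2.99 + x×2.82 + (z_c − 165.4 − 1125 − x)×3.28
The z_c×3.28 term appears on both sides and cancels. Collect the known terms of each column as K = Σ(ρt)_known − 3.28 × (depth of known layers): K_A = 67467.4 − 3.28×23590 = −9907.8; K_B = 3363.75 − 3.28×(165.4 + 1125) = −868.762.
Balance: K_A = K_B − x×(3.28 − 2.82), so x = (K_B − K_A)/(3.28 − 2.82) = 9039.04/0.46 = 19700 m.

19700 m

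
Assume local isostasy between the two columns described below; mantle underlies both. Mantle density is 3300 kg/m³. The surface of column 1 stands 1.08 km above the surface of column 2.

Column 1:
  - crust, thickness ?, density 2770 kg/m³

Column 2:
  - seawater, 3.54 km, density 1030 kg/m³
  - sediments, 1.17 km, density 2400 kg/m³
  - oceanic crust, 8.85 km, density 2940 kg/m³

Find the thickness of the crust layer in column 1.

Take the compensation level at the base of the deeper column (depth z_c below the surface of column 1) and equate Σ ρ_i t_i down to z_c; mantle fills any gap and the z_c terms cancel.
Column 1: x×2770 + (z_c − 0 − x)×3300
Column 2: 1.08×0 + 3.54×1030 + 1.17×2400 + 8.85×2940 + (z_c − 1.08 − 13.56)×3300
The z_c×3300 term appears on both sides and cancels. Collect the known terms of each column as K = Σ(ρt)_known − 3300 × (depth of known layers): K_1 = 0 − 3300×0 = 0; K_2 = 32473.2 − 3300×(1.08 + 13.56) = −15838.8.
Balance: K_1 − x×(3300 − 2770) = K_2, so x = (K_1 − K_2)/(3300 − 2770) = 15838.8/530 = 29.9 km.

29.9 km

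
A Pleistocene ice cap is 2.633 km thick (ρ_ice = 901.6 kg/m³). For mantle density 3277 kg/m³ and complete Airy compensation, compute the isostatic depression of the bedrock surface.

By Archimedes' principle applied to the lithosphere: the ice load ρ_ice t is balanced by mantle displaced below, ρ_m s.
s = t ρ_ice / ρ_m = 2.633 km × 901.6/3277 = 0.724 km.

0.724 km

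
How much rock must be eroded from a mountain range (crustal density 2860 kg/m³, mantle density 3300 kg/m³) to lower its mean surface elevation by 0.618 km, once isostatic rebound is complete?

Net drop Δ = e − u = e − e ρ_c/ρ_m = e (ρ_m − ρ_c)/ρ_m.
e = Δ ρ_m/(ρ_m − ρ_c) = 0.618 km × 3300/440 = 4.63 km.

4.63 km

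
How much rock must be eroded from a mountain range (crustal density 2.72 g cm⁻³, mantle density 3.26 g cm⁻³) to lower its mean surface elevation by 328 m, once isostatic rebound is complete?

1980 m

Net drop Δ = e − u = e − e ρ_c/ρ_m = e (ρ_m − ρ_c)/ρ_m.
e = Δ ρ_m/(ρ_m − ρ_c) = 328 m × 3.26/0.54 = 1980 m.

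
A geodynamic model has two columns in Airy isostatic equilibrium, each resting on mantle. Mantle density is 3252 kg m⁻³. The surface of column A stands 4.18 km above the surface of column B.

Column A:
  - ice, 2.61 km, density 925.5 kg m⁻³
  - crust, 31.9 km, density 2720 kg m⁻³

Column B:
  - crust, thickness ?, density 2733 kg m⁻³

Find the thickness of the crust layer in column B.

18.2 km

Take the compensation level at the base of the deeper column (depth z_c below the surface of column A) and equate Σ ρ_i t_i down to z_c; mantle fills any gap and the z_c terms cancel.
Column A: 2.61×925.5 + 31.9×2720 + (z_c − 34.51)×3252
Column B: 4.18×0 + x×2733 + (z_c − 4.18 − 0 − x)×3252
The z_c×3252 term appears on both sides and cancels. Collect the known terms of each column as K = Σ(ρt)_known − 3252 × (depth of known layers): K_A = 89183.555 − 3252×34.51 = −23042.965; K_B = 0 − 3252×(4.18 + 0) = −13593.36.
Balance: K_A = K_B − x×(3252 − 2733), so x = (K_B − K_A)/(3252 − 2733) = 9449.6/519 = 18.2 km.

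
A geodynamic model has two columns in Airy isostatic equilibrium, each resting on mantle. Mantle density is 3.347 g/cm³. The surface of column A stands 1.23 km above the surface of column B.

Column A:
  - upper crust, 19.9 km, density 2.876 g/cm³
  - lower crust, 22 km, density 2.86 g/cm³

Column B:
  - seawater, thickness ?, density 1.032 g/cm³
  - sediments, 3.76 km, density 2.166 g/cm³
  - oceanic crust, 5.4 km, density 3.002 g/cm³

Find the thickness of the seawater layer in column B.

Take the compensation level at the base of the deeper column (depth z_c below the surface of column A) and equate Σ ρ_i t_i down to z_c; mantle fills any gap and the z_c terms cancel.
Column A: 19.9×2.876 + 22×2.86 + (z_c − 41.9)×3.347
Column B: 1.23×0 + x×1.032 + 3.76×2.166 + 5.4×3.002 + (z_c − 1.23 − 9.16 − x)×3.347
The z_c×3.347 term appears on both sides and cancels. Collect the known terms of each column as K = Σ(ρt)_known − 3.347 × (depth of known layers): K_A = 120.1524 − 3.347×41.9 = −20.0869; K_B = 24.35496 − 3.347×(1.23 + 9.16) = −10.42037.
Balance: K_A = K_B − x×(3.347 − 1.032), so x = (K_B − K_A)/(3.347 − 1.032) = 9.66653/2.315 = 4.18 km.

4.18 km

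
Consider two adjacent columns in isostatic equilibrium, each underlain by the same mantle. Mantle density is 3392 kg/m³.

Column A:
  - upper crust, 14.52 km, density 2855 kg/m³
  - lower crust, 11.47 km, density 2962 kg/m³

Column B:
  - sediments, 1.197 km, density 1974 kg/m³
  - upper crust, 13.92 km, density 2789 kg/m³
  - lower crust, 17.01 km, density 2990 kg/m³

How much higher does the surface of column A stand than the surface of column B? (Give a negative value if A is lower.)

For any compensation level in the mantle, the mantle terms cancel and isostasy reduces to e = (Σt_A − Σt_B) − (Σ(ρt)_A − Σ(ρt)_B) / ρ_m.
Σt_A = 25.99 km; Σt_B = 32.127 km; Σ(ρt)_A = 75428.74; Σ(ρt)_B = 92045.658 (in km·kg/m³).
e = (25.99 − 32.127) − (75428.74 − 92045.658) / 3392 = −1.24 km.

−1.24 km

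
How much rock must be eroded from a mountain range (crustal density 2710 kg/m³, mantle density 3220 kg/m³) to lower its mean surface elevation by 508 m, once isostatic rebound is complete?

Net drop Δ = e − u = e − e ρ_c/ρ_m = e (ρ_m − ρ_c)/ρ_m.
e = Δ ρ_m/(ρ_m − ρ_c) = 508 m × 3220/510 = 3210 m.

3210 m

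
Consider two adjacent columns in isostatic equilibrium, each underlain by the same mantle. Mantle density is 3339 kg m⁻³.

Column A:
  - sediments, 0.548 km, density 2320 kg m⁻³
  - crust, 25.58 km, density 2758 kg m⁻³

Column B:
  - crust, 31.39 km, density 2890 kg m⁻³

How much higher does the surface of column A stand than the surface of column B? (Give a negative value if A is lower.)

0.397 km

For any compensation level in the mantle, the mantle terms cancel and isostasy reduces to e = (Σt_A − Σt_B) − (Σ(ρt)_A − Σ(ρt)_B) / ρ_m.
Σt_A = 26.128 km; Σt_B = 31.39 km; Σ(ρt)_A = 71821; Σ(ρt)_B = 90717.1 (in km·kg m⁻³).
e = (26.128 − 31.39) − (71821 − 90717.1) / 3339 = 0.397 km.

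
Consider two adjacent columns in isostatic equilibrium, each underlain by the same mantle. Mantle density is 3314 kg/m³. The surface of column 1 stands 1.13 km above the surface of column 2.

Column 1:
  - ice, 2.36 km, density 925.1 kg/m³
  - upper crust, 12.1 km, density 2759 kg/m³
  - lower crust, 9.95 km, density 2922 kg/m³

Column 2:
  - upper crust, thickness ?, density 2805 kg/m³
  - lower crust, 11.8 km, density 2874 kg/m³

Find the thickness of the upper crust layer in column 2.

14.4 km

Take the compensation level at the base of the deeper column (depth z_c below the surface of column 1) and equate Σ ρ_i t_i down to z_c; mantle fills any gap and the z_c terms cancel.
Column 1: 2.36×925.1 + 12.1×2759 + 9.95×2922 + (z_c − 24.41)×3314
Column 2: 1.13×0 + x×2805 + 11.8×2874 + (z_c − 1.13 − 11.8 − x)×3314
The z_c×3314 term appears on both sides and cancels. Collect the known terms of each column as K = Σ(ρt)_known − 3314 × (depth of known layers): K_1 = 64641.036 − 3314×24.41 = −16253.704; K_2 = 33913.2 − 3314×(1.13 + 11.8) = −8936.82.
Balance: K_1 = K_2 − x×(3314 − 2805), so x = (K_2 − K_1)/(3314 − 2805) = 7316.88/509 = 14.4 km.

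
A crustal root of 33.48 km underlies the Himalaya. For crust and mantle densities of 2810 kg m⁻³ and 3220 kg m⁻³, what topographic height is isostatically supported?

4.88 km

Balancing pressure at the compensation depth: ρ_c h = (ρ_m − ρ_c) r.
h = r (ρ_m − ρ_c) / ρ_c = 33.48 km × (3220 − 2810) / 2810 = 4.88 km.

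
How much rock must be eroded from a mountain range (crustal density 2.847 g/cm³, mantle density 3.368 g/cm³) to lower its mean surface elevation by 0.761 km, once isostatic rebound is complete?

Net drop Δ = e − u = e − e ρ_c/ρ_m = e (ρ_m − ρ_c)/ρ_m.
e = Δ ρ_m/(ρ_m − ρ_c) = 0.761 km × 3.368/0.521 = 4.92 km.

4.92 km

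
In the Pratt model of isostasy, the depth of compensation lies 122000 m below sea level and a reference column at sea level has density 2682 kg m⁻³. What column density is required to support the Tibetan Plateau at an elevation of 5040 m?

Pratt balance: ρ_ref D = ρ (D + h).
ρ = ρ_ref D/(D + h) = 2682 × 122000 m/(122000 m + 5040 m) = 2580 kg m⁻³.

2580 kg m⁻³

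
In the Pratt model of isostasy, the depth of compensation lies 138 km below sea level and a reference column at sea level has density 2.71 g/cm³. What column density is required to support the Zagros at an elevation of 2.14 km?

2.67 g/cm³

Pratt balance: ρ_ref D = ρ (D + h).
ρ = ρ_ref D/(D + h) = 2.71 × 138 km/(138 km + 2.14 km) = 2.67 g/cm³.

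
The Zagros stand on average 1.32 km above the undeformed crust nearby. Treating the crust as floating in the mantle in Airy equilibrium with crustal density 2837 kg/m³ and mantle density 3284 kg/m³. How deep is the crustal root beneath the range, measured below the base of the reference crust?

8.38 km

Equating mass per unit area of the two columns: the weight of the topography is balanced by the buoyancy of the root, ρ_c h = (ρ_m − ρ_c) r.
r = h · ρ_c / (ρ_m − ρ_c) = 1.32 km × 2837 / (3284 − 2837) = 8.38 km.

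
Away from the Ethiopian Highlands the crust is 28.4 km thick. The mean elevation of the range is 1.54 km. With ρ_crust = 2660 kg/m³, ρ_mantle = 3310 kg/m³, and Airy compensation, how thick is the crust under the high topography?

36.2 km

Root depth r = h ρ_c / (ρ_m − ρ_c) = 1.54 km × 2660 / 650 = 6.302 km.
Total thickness = T + h + r = 28.4 km + 1.54 km + 6.302 km = 36.2 km.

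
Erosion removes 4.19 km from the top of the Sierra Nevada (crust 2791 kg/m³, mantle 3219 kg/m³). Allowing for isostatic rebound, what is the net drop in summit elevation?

0.557 km

Rebound u = e ρ_c/ρ_m = 4.19 km × 2791/3219 = 3.633 km.
Net surface drop = e − u = 4.19 km − 3.633 km = e (ρ_m − ρ_c)/ρ_m = 0.557 km.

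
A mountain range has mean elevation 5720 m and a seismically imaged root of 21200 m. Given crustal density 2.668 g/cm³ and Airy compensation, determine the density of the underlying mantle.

3.39 g/cm³

Airy balance: ρ_c h = (ρ_m − ρ_c) r → ρ_m = ρ_c (1 + h/r).
ρ_m = 2.668 × (1 + 5720 m/21200 m) = 3.39 g/cm³.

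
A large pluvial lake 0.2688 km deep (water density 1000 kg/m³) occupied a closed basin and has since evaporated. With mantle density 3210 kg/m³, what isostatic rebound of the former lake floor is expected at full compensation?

u = d ρ_w/ρ_m = 0.2688 km × 1000/3210 = 0.0837 km.

0.0837 km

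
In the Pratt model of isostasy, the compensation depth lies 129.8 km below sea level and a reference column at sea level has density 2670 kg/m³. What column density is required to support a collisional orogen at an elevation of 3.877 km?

2590 kg/m³

Pratt balance: ρ_ref D = ρ (D + h).
ρ = ρ_ref D/(D + h) = 2670 × 129.8 km/(129.8 km + 3.877 km) = 2590 kg/m³.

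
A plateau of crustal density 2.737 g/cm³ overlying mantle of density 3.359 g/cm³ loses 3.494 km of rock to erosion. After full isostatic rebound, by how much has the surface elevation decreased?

0.647 km

Rebound u = e ρ_c/ρ_m = 3.494 km × 2.737/3.359 = 2.847 km.
Net surface drop = e − u = 3.494 km − 2.847 km = e (ρ_m − ρ_c)/ρ_m = 0.647 km.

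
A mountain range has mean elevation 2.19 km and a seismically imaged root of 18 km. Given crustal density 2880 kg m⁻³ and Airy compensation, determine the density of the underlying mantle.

Airy balance: ρ_c h = (ρ_m − ρ_c) r → ρ_m = ρ_c (1 + h/r).
ρ_m = 2880 × (1 + 2.19 km/18 km) = 3230 kg m⁻³.

3230 kg m⁻³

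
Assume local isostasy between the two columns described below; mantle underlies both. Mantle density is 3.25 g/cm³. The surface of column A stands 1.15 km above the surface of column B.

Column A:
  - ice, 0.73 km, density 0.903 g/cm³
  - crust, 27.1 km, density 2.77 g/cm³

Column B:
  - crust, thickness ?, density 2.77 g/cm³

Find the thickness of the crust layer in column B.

Take the compensation level at the base of the deeper column (depth z_c below the surface of column A) and equate Σ ρ_i t_i down to z_c; mantle fills any gap and the z_c terms cancel.
Column A: 0.73×0.903 + 27.1×2.77 + (z_c − 27.83)×3.25
Column B: 1.15×0 + x×2.77 + (z_c − 1.15 − 0 − x)×3.25
The z_c×3.25 term appears on both sides and cancels. Collect the known terms of each column as K = Σ(ρt)_known − 3.25 × (depth of known layers): K_A = 75.72619 − 3.25×27.83 = −14.72131; K_B = 0 − 3.25×(1.15 + 0) = −3.7375.
Balance: K_A = K_B − x×(3.25 − 2.77), so x = (K_B − K_A)/(3.25 − 2.77) = 10.9838/0.48 = 22.9 km.

22.9 km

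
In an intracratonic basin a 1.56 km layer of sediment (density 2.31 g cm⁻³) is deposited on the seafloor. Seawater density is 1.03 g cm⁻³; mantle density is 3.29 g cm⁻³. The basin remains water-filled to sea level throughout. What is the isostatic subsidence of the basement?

0.884 km

Submarine loading: the sediment displaces seawater, and the subsidence is in turn flooded, so s (ρ_m − ρ_w) = t (ρ_sed − ρ_w).
s = 1.56 km × (2.31 − 1.03) / (3.29 − 1.03) = 0.884 km.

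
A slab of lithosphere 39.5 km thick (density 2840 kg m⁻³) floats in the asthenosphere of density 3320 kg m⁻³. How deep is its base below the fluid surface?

33.8 km

Draft d = t ρ_obj/ρ_fluid = 39.5 km × 2840/3320 = 33.8 km.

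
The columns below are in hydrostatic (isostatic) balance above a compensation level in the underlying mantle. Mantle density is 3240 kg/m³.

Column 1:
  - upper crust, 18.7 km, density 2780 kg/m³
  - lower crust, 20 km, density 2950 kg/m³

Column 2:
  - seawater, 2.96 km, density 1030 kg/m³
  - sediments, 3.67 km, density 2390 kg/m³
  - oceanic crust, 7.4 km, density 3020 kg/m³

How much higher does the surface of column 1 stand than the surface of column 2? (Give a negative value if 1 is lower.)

0.961 km

For any compensation level in the mantle, the mantle terms cancel and isostasy reduces to e = (Σt_1 − Σt_2) − (Σ(ρt)_1 − Σ(ρt)_2) / ρ_m.
Σt_1 = 38.7 km; Σt_2 = 14.03 km; Σ(ρt)_1 = 110986; Σ(ρt)_2 = 34168.1 (in km·kg/m³).
e = (38.7 − 14.03) − (110986 − 34168.1) / 3240 = 0.961 km.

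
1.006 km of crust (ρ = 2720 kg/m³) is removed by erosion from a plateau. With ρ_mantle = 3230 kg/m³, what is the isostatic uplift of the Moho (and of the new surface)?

0.847 km

Unloading: uplift u = e ρ_c/ρ_m = 1.006 km × 2720/3230 = 0.847 km.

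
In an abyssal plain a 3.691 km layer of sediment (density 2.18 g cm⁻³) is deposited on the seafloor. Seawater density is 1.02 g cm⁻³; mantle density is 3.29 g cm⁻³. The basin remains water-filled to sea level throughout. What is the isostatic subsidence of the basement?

1.89 km

Submarine loading: the sediment displaces seawater, and the subsidence is in turn flooded, so s (ρ_m − ρ_w) = t (ρ_sed − ρ_w).
s = 3.691 km × (2.18 − 1.02) / (3.29 − 1.02) = 1.89 km.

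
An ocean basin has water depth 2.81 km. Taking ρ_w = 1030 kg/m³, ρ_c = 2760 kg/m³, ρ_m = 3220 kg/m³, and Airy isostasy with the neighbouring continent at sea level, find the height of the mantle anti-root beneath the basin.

10.6 km

In Airy isostatic equilibrium: replacing crust with seawater at the top is compensated by replacing crust with mantle at the base: d (ρ_c − ρ_w) = a (ρ_m − ρ_c).
a = d (ρ_c − ρ_w)/(ρ_m − ρ_c) = 2.81 km × 1730/460 = 10.6 km.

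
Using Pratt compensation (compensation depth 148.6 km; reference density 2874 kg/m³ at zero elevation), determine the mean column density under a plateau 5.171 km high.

Pratt balance: ρ_ref D = ρ (D + h).
ρ = ρ_ref D/(D + h) = 2874 × 148.6 km/(148.6 km + 5.171 km) = 2780 kg/m³.

2780 kg/m³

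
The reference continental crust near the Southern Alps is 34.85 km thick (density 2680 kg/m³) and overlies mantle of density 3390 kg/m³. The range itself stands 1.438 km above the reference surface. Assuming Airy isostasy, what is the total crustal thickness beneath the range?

41.7 km

Root depth r = h ρ_c / (ρ_m − ρ_c) = 1.438 km × 2680 / 710 = 5.428 km.
Total thickness = T + h + r = 34.85 km + 1.438 km + 5.428 km = 41.7 km.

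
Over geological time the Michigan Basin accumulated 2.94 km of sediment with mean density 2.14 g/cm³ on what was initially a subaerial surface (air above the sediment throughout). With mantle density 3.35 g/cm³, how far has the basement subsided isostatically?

Subaerial load: s = t ρ_sed / ρ_m = 2.94 km × 2.14/3.35 = 1.88 km.

1.88 km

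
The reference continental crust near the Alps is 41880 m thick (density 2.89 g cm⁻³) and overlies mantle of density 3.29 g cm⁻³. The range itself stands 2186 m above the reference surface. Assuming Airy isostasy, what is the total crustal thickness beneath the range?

59900 m

Root depth r = h ρ_c / (ρ_m − ρ_c) = 2186 m × 2.89 / 0.4 = 15790 m.
Total thickness = T + h + r = 41880 m + 2186 m + 15790 m = 59900 m.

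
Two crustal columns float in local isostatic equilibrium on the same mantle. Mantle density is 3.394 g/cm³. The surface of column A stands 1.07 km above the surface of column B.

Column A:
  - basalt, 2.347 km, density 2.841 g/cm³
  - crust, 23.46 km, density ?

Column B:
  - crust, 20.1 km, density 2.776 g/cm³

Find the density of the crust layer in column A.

2.77 g/cm³

Take the compensation level at the base of the deeper column (depth z_c below the surface of column A) and equate Σ ρ_i t_i down to z_c; mantle fills any gap and the z_c terms cancel.
Column A: 2.347×2.841 + 23.46×ρ + (z_c − 25.807)×3.394
Column B: 1.07×0 + 20.1×2.776 + (z_c − 1.07 − 20.1)×3.394
The z_c×3.394 term appears on both sides and cancels. Collect the known terms of each column as K = Σ(ρt)_known − 3.394 × (depth of known layers): K_A = 6.667827 − 3.394×25.807 = −80.921131; K_B = 55.7976 − 3.394×(1.07 + 20.1) = −16.05338.
Balance: K_A + 23.46×ρ = K_B, so ρ = (K_B − K_A)/23.46 = 64.8678/23.46 = 2.77 g/cm³.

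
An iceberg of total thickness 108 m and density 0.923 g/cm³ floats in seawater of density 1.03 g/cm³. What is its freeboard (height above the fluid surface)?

11.2 m

Floating equilibrium: submerged depth d = t ρ_obj/ρ_fluid = 108 m × 0.923/1.03 = 96.78 m.
Freeboard = t − d = 108 m − 96.78 m = 11.2 m.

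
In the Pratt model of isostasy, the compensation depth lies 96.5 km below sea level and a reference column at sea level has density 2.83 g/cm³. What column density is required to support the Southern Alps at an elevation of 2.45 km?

2.76 g/cm³

Pratt balance: ρ_ref D = ρ (D + h).
ρ = ρ_ref D/(D + h) = 2.83 × 96.5 km/(96.5 km + 2.45 km) = 2.76 g/cm³.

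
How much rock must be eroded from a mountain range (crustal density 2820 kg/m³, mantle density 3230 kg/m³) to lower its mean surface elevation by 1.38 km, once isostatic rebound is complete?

10.9 km

Net drop Δ = e − u = e − e ρ_c/ρ_m = e (ρ_m − ρ_c)/ρ_m.
e = Δ ρ_m/(ρ_m − ρ_c) = 1.38 km × 3230/410 = 10.9 km.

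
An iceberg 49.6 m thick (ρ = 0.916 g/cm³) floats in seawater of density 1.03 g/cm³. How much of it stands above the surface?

Floating equilibrium: submerged depth d = t ρ_obj/ρ_fluid = 49.6 m × 0.916/1.03 = 44.11 m.
Freeboard = t − d = 49.6 m − 44.11 m = 5.49 m.

5.49 m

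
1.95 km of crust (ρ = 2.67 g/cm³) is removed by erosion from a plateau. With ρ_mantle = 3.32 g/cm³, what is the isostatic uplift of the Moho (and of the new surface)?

Unloading: uplift u = e ρ_c/ρ_m = 1.95 km × 2.67/3.32 = 1.57 km.

1.57 km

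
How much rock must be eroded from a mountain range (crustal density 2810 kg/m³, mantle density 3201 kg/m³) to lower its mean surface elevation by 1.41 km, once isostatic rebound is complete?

Net drop Δ = e − u = e − e ρ_c/ρ_m = e (ρ_m − ρ_c)/ρ_m.
e = Δ ρ_m/(ρ_m − ρ_c) = 1.41 km × 3201/391 = 11.5 km.

11.5 km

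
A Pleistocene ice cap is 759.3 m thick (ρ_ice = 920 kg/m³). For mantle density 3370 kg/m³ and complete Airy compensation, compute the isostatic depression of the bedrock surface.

By Archimedes' principle applied to the lithosphere: the ice load ρ_ice t is balanced by mantle displaced below, ρ_m s.
s = t ρ_ice / ρ_m = 759.3 m × 920/3370 = 207 m.

207 m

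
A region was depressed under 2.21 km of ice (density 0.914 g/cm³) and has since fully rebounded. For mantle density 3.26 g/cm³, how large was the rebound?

Removing the load lets mantle flow back in; uplift u satisfies ρ_ice t = ρ_m u.
u = t ρ_ice/ρ_m = 2.21 km × 0.914/3.26 = 0.62 km.

0.62 km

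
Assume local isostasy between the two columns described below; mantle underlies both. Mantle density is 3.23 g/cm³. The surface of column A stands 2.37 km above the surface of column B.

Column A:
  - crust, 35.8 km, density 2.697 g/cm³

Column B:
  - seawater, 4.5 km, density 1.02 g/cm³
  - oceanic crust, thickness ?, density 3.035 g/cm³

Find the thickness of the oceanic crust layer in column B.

7.6 km

Take the compensation level at the base of the deeper column (depth z_c below the surface of column A) and equate Σ ρ_i t_i down to z_c; mantle fills any gap and the z_c terms cancel.
Column A: 35.8×2.697 + (z_c − 35.8)×3.23
Column B: 2.37×0 + 4.5×1.02 + x×3.035 + (z_c − 2.37 − 4.5 − x)×3.23
The z_c×3.23 term appears on both sides and cancels. Collect the known terms of each column as K = Σ(ρt)_known − 3.23 × (depth of known layers): K_A = 96.5526 − 3.23×35.8 = −19.0814; K_B = 4.59 − 3.23×(2.37 + 4.5) = −17.6001.
Balance: K_A = K_B − x×(3.23 − 3.035), so x = (K_B − K_A)/(3.23 − 3.035) = 1.4813/0.195 = 7.6 km.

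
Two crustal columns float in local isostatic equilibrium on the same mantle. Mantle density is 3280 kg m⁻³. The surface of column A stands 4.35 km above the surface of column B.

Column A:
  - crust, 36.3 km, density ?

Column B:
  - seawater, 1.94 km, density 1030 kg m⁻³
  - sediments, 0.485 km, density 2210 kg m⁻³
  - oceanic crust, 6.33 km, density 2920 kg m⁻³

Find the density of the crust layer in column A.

2690 kg m⁻³

Take the compensation level at the base of the deeper column (depth z_c below the surface of column A) and equate Σ ρ_i t_i down to z_c; mantle fills any gap and the z_c terms cancel.
Column A: 36.3×ρ + (z_c − 36.3)×3280
Column B: 4.35×0 + 1.94×1030 + 0.485×2210 + 6.33×2920 + (z_c − 4.35 − 8.755)×3280
The z_c×3280 term appears on both sides and cancels. Collect the known terms of each column as K = Σ(ρt)_known − 3280 × (depth of known layers): K_A = 0 − 3280×36.3 = −119064; K_B = 21553.65 − 3280×(4.35 + 8.755) = −21430.75.
Balance: K_A + 36.3×ρ = K_B, so ρ = (K_B − K_A)/36.3 = 97633.2/36.3 = 2690 kg m⁻³.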